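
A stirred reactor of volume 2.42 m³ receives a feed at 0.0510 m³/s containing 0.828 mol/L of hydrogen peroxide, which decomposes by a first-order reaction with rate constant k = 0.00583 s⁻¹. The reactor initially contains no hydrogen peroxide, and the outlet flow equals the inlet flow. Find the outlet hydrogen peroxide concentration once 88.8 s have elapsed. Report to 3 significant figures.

0.589 mol/L

Species balance: V dC/dt = Q C_in − Q C − k V C.
dC/dt = (Q/V) C_in − (Q/V + k) C; effective rate a = Q/V + k = 0.021074 + 0.00583 = 0.026904 s⁻¹.
C_ss = Q C_in/(Q + kV) = 0.64858 mol/L; C(t) = C_ss + (C₀ − C_ss) e^(−a t).
C(88.8) = 0.64858 + (-0.64858)·e^(−0.026904·88.8) = 0.64858 + (-0.64858)·0.091711 = 0.58910 mol/L.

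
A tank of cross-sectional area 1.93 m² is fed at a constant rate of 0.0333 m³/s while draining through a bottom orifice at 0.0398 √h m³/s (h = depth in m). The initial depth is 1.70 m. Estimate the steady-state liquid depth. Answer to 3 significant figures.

A dh/dt = Q_in − 0.0398 √h. Steady state requires inflow = outflow:
Q_in = 0.0398 √h_ss ⇒ √h_ss = 0.0333/0.0398 = 0.83668.
h_ss = 0.83668² = 0.70004 m. (Since h₀ = 1.70 m > h_ss, the level will fall toward this value.)

0.700 m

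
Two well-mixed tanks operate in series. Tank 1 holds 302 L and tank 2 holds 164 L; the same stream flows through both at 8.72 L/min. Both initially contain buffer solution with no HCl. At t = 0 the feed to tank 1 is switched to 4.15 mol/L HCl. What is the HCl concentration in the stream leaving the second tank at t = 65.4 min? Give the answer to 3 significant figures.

Each tank obeys Vᵢ dCᵢ/dt = Q(Cᵢ₋₁ − Cᵢ), so τᵢ = Vᵢ/Q.
τ₁ = 302/8.72 = 34.633 min; τ₂ = 164/8.72 = 18.807 min.
Tank 1: C₁ = C_in(1 − e^(−t/τ₁)). Tank 2 (τ₁ ≠ τ₂): C₂ = C_in[1 − (τ₁ e^(−t/τ₁) − τ₂ e^(−t/τ₂))/(τ₁ − τ₂)].
At t = 65.4: e^(−t/τ₁) = 0.15132, e^(−t/τ₂) = 0.030889.
C₂ = 4.15·[1 − (34.633·0.15132 − 18.807·0.030889)/(15.826)] = 4.15·0.70556 = 2.9281 mol/L.

2.93 mol/L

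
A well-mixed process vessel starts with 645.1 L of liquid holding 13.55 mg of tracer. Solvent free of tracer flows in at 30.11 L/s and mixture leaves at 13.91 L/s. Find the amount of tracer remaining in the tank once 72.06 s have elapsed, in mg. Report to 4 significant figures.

5.581 mg

Let m(t) be the amount of tracer. Volume: V(t) = V₀ + (Q_in − Q_out) t = 645.1 + 16.2000 t; V(72.06) = 1812.47 L.
Species balance (pure solvent in): dm/dt = −Q_out · m/V(t).
dm/m = −Q_out dt/(V₀ + 16.2000 t); integrating gives ln(m/m₀) = −(Q_out/(Q_in−Q_out)) ln(V/V₀).
m = m₀ (V₀/V)^(Q_out/(Q_in−Q_out)) = 13.55 × (645.1/1812.47)^(0.858642) = 5.58103 mg.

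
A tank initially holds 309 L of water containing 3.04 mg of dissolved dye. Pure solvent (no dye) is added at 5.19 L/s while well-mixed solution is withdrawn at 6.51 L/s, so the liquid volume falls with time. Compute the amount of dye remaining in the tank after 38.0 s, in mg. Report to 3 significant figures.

Total volume: dV/dt = Q_in − Q_out = -1.3200 L/s, so V(t) = 309 − 1.3200 t and V(38.0) = 258.84 L.
Species balance (pure solvent in): dm/dt = −Q_out · m/V(t).
Separate: dm/m = −Q_out dt/V(t) ⇒ ln(m/m₀) = −(Q_out/(Q_in−Q_out)) ln(V/V₀).
m = m₀ (V₀/V)^(Q_out/(Q_in−Q_out)) = 3.04 × (309/258.84)^(-4.9318) = 1.2691 mg.

1.27 mg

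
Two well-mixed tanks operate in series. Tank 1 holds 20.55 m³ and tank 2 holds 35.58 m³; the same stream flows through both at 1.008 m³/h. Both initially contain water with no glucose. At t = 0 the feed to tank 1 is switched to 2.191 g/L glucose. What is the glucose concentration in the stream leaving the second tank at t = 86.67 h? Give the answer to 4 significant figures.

1.789 g/L

Species balance on tank i: dCᵢ/dt = (Cᵢ₋₁ − Cᵢ)/τᵢ with τᵢ = Vᵢ/Q.
τ₁ = 20.55/1.008 = 20.3869 h; τ₂ = 35.58/1.008 = 35.2976 h.
Tank 1: C₁ = C_in(1 − e^(−t/τ₁)). Tank 2 (τ₁ ≠ τ₂): C₂ = C_in[1 − (τ₁ e^(−t/τ₁) − τ₂ e^(−t/τ₂))/(τ₁ − τ₂)].
At t = 86.67: e^(−t/τ₁) = 0.0142463, e^(−t/τ₂) = 0.0858283.
C₂ = 2.191·[1 − (20.3869·0.0142463 − 35.2976·0.0858283)/(-14.9107)] = 2.191·0.816300 = 1.78851 g/L.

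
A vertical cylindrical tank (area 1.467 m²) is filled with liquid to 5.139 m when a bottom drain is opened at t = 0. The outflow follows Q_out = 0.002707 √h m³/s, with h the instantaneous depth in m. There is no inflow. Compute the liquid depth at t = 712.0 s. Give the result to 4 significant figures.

A dh/dt = −Q_out = −0.002707 √h.
Separate and integrate: 2(√h − √h₀) = −(0.002707/A) t.
√h = √5.139 − 0.002707·712.0/(2·1.467) = 2.26694 − 0.656913 = 1.61002.
h = 1.61002² = 2.59217 m.

2.592 m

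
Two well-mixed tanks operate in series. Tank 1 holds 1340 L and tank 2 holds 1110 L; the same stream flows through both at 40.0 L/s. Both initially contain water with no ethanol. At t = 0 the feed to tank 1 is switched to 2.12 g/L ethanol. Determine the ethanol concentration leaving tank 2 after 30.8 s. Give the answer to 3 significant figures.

Species balance on tank i: dCᵢ/dt = (Cᵢ₋₁ − Cᵢ)/τᵢ with τᵢ = Vᵢ/Q.
τ₁ = 1340/40.0 = 33.500 s; τ₂ = 1110/40.0 = 27.750 s.
Solving the cascade with C₁(0)=C₂(0)=0 gives C₂(t) = C_in[1 − (τ₁ e^(−t/τ₁) − τ₂ e^(−t/τ₂))/(τ₁ − τ₂)].
At t = 30.8: e^(−t/τ₁) = 0.39876, e^(−t/τ₂) = 0.32959.
C₂ = 2.12·[1 − (33.500·0.39876 − 27.750·0.32959)/(5.7500)] = 2.12·0.26743 = 0.56695 g/L.

0.567 g/L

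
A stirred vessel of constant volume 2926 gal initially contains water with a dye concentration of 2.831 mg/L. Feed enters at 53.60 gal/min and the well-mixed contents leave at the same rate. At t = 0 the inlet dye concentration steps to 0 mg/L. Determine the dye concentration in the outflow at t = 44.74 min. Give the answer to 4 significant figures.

1.247 mg/L

Mass balance on the solute (V constant): V dC/dt = Q(C_in − C).
Rewrite as dC/dt + C/τ = C_in/τ, τ = V/Q = 54.5896 min.
Solution: C(t) = C_in + (C₀ − C_in) e^(−t/τ).
C(44.74) = 0 + (2.831 − 0)·e^(−44.74/54.5896) = 0 + (2.83100)·0.440621 = 1.24740 mg/L.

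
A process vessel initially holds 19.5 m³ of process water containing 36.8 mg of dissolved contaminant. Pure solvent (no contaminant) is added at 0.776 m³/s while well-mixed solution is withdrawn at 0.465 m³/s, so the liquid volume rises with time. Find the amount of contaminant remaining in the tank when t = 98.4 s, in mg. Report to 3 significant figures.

8.98 mg

Let m(t) be the amount of contaminant. Volume: V(t) = V₀ + (Q_in − Q_out) t = 19.5 + 0.31100 t; V(98.4) = 50.102 m³.
Species balance (pure solvent in): dm/dt = −Q_out · m/V(t).
dm/m = −Q_out dt/(V₀ + 0.31100 t); integrating gives ln(m/m₀) = −(Q_out/(Q_in−Q_out)) ln(V/V₀).
m = m₀ (V₀/V)^(Q_out/(Q_in−Q_out)) = 36.8 × (19.5/50.102)^(1.4952) = 8.9761 mg.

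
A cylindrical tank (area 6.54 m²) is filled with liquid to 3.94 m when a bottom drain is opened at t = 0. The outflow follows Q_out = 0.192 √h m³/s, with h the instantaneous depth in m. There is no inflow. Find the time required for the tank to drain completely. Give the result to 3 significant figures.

Volume balance on the tank: A dh/dt = −0.192 √h.
∫ h^(−1/2) dh = −(0.192/A) ∫ dt, giving 2√h = 2√h₀ − (0.192/A) t.
Set h = 0: 2√h₀ = (0.192/A) t_empty ⇒ t_empty = 2A√h₀/0.192.
t_empty = 2·6.54·√3.94/0.192 = 13.080·1.9849/0.192 = 135.22 s.

135 s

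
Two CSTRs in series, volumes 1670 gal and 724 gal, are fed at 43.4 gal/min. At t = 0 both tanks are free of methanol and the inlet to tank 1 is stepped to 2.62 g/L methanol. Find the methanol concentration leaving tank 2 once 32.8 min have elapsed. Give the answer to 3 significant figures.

0.929 g/L

Species balance on tank i: dCᵢ/dt = (Cᵢ₋₁ − Cᵢ)/τᵢ with τᵢ = Vᵢ/Q.
τ₁ = 1670/43.4 = 38.479 min; τ₂ = 724/43.4 = 16.682 min.
Solving the cascade with C₁(0)=C₂(0)=0 gives C₂(t) = C_in[1 − (τ₁ e^(−t/τ₁) − τ₂ e^(−t/τ₂))/(τ₁ − τ₂)].
At t = 32.8: e^(−t/τ₁) = 0.42639, e^(−t/τ₂) = 0.13999.
C₂ = 2.62·[1 − (38.479·0.42639 − 16.682·0.13999)/(21.797)] = 2.62·0.35442 = 0.92859 g/L.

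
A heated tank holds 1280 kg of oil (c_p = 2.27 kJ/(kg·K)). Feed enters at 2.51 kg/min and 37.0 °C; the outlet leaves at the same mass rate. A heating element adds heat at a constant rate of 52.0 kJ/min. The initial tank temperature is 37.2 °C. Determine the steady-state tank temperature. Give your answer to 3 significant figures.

46.1 °C

First-law balance (no shaft work): M c_p dT/dt = ṁ c_p (T_in − T) + 52.0.
At steady state dT/dt = 0 ⇒ T_ss = T_in + Q̇/(ṁ c_p) = 37.0 + 52.0/(2.51·2.27) = 46.126 °C.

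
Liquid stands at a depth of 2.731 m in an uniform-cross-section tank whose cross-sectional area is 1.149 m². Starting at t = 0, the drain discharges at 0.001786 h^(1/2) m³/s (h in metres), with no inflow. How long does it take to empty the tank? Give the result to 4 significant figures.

With no inflow, A dh/dt = −0.001786 √h.
Separate and integrate: 2(√h − √h₀) = −(0.001786/A) t.
Tank is empty when √h = 0: t_empty = 2A√h₀/0.001786.
t_empty = 2·1.149·√2.731/0.001786 = 2.29800·1.65257/0.001786 = 2126.32 s.

2126 s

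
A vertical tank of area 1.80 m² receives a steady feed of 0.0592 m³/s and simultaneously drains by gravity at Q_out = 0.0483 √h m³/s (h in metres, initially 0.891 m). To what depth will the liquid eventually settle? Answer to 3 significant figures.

A dh/dt = Q_in − 0.0483 √h. Steady state requires inflow = outflow:
Q_in = 0.0483 √h_ss ⇒ √h_ss = 0.0592/0.0483 = 1.2257.
h_ss = 1.2257² = 1.5023 m. (Since h₀ = 0.891 m < h_ss, the level will rise toward this value.)

1.50 m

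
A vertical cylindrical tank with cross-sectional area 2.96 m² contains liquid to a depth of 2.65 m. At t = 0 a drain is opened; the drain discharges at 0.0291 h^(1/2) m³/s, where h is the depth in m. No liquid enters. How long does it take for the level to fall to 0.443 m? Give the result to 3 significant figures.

A dh/dt = −Q_out = −0.0291 √h.
∫ h^(−1/2) dh = −(0.0291/A) ∫ dt, giving 2√h = 2√h₀ − (0.0291/A) t.
t = 2A(√h₀ − √h)/0.0291 = 2·2.96·(√2.65 − √0.443)/0.0291
  = 5.9200 × (1.6279 − 0.66558) / 0.0291 = 195.77 s.

196 s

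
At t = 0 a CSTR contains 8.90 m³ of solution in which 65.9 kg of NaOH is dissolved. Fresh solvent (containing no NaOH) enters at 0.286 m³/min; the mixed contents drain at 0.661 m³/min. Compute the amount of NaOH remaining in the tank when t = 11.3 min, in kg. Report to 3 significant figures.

Let m(t) be the amount of NaOH. Volume: V(t) = V₀ + (Q_in − Q_out) t = 8.90 − 0.37500 t; V(11.3) = 4.6625 m³.
Solute balance: dm/dt = 0 − Q_out C = −Q_out m/V(t).
dm/m = −Q_out dt/(V₀ − 0.37500 t); integrating gives ln(m/m₀) = −(Q_out/(Q_in−Q_out)) ln(V/V₀).
m = m₀ (V₀/V)^(Q_out/(Q_in−Q_out)) = 65.9 × (8.90/4.6625)^(-1.7627) = 21.085 kg.

21.1 kg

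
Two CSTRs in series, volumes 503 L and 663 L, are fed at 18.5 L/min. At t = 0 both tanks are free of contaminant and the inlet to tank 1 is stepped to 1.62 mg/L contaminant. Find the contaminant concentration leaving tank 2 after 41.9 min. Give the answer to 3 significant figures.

Species balance on tank i: dCᵢ/dt = (Cᵢ₋₁ − Cᵢ)/τᵢ with τᵢ = Vᵢ/Q.
τ₁ = 503/18.5 = 27.189 min; τ₂ = 663/18.5 = 35.838 min.
Tank 1: C₁ = C_in(1 − e^(−t/τ₁)). Tank 2 (τ₁ ≠ τ₂): C₂ = C_in[1 − (τ₁ e^(−t/τ₁) − τ₂ e^(−t/τ₂))/(τ₁ − τ₂)].
At t = 41.9: e^(−t/τ₁) = 0.21416, e^(−t/τ₂) = 0.31063.
C₂ = 1.62·[1 − (27.189·0.21416 − 35.838·0.31063)/(-8.6486)] = 1.62·0.38608 = 0.62545 mg/L.

0.625 mg/L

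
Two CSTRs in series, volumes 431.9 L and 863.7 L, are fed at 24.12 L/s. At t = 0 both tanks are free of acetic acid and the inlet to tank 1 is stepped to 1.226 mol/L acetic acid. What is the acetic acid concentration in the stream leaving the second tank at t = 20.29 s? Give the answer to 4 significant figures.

0.2294 mol/L

Species balance on tank i: dCᵢ/dt = (Cᵢ₋₁ − Cᵢ)/τᵢ with τᵢ = Vᵢ/Q.
τ₁ = 431.9/24.12 = 17.9063 s; τ₂ = 863.7/24.12 = 35.8085 s.
Tank 1: C₁ = C_in(1 − e^(−t/τ₁)). Tank 2 (τ₁ ≠ τ₂): C₂ = C_in[1 − (τ₁ e^(−t/τ₁) − τ₂ e^(−t/τ₂))/(τ₁ − τ₂)].
At t = 20.29: e^(−t/τ₁) = 0.322027, e^(−t/τ₂) = 0.567437.
C₂ = 1.226·[1 − (17.9063·0.322027 − 35.8085·0.567437)/(-17.9022)] = 1.226·0.187096 = 0.229380 mol/L.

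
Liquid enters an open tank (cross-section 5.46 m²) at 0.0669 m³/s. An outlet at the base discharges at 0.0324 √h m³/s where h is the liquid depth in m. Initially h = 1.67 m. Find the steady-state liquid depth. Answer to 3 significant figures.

4.26 m

A dh/dt = Q_in − 0.0324 √h. Steady state requires inflow = outflow:
Q_in = 0.0324 √h_ss ⇒ √h_ss = 0.0669/0.0324 = 2.0648.
h_ss = 2.0648² = 4.2635 m. (Since h₀ = 1.67 m < h_ss, the level will rise toward this value.)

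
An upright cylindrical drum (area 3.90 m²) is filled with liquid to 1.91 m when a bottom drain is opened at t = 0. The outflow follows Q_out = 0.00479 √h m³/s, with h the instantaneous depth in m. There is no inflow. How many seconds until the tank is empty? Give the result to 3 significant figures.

2250 s

Accumulation of liquid (constant cross-section A): A dh/dt = −0.00479 √h.
This is separable: 2 d(√h)/dt = −0.00479/A, so √h = √h₀ − (0.00479/(2A)) t.
Set h = 0: 2√h₀ = (0.00479/A) t_empty ⇒ t_empty = 2A√h₀/0.00479.
t_empty = 2·3.90·√1.91/0.00479 = 7.8000·1.3820/0.00479 = 2250.5 s.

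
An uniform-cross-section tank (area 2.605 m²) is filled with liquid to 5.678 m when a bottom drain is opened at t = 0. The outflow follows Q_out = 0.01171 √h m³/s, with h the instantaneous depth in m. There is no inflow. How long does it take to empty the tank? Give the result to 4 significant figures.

With no inflow, A dh/dt = −0.01171 √h.
∫ h^(−1/2) dh = −(0.01171/A) ∫ dt, giving 2√h = 2√h₀ − (0.01171/A) t.
Set h = 0: 2√h₀ = (0.01171/A) t_empty ⇒ t_empty = 2A√h₀/0.01171.
t_empty = 2·2.605·√5.678/0.01171 = 5.21000·2.38286/0.01171 = 1060.18 s.

1060 s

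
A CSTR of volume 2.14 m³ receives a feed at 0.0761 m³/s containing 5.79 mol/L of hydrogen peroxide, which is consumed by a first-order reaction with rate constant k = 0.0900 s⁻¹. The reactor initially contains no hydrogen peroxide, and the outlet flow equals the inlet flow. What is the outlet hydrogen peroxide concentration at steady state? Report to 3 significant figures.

1.64 mol/L

V dC/dt = Q(C_in − C) − k V C.
Steady state (dC/dt = 0): C_ss = Q C_in/(Q + kV) = C_in/(1 + kV/Q).
C_ss = 0.0761·5.79/(0.0761 + 0.0900·2.14) = 0.44062/0.26870 = 1.6398 mol/L.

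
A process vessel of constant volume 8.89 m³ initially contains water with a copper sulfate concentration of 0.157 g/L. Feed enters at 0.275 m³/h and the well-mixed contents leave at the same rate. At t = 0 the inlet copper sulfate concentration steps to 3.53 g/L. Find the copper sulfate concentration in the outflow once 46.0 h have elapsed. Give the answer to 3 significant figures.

Transient balance on the dissolved component: V dC/dt = Q(C_in − C).
Rewrite as dC/dt + C/τ = C_in/τ, τ = V/Q = 32.327 h.
This is linear first-order; C(t) = C_in + (C₀ − C_in) e^(−t/τ).
C(46.0) = 3.53 + (0.157 − 3.53)·e^(−46.0/32.327) = 3.53 + (-3.3730)·0.24100 = 2.7171 g/L.

2.72 g/L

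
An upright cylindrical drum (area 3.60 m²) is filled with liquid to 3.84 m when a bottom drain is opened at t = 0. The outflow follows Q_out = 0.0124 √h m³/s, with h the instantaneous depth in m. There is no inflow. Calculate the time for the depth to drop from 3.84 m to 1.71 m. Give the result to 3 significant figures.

379 s

With no inflow, A dh/dt = −0.0124 √h.
Separate and integrate: 2(√h − √h₀) = −(0.0124/A) t.
t = 2A(√h₀ − √h)/0.0124 = 2·3.60·(√3.84 − √1.71)/0.0124
  = 7.2000 × (1.9596 − 1.3077) / 0.0124 = 378.54 s.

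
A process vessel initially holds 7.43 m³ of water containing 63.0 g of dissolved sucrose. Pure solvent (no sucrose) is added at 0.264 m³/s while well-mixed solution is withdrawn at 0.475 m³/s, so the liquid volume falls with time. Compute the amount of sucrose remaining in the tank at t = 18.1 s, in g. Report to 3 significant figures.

12.4 g

Total volume: dV/dt = Q_in − Q_out = -0.21100 m³/s, so V(t) = 7.43 − 0.21100 t and V(18.1) = 3.6109 m³.
No sucrose enters, so dm/dt = −Q_out · (m/V).
Separate: dm/m = −Q_out dt/V(t) ⇒ ln(m/m₀) = −(Q_out/(Q_in−Q_out)) ln(V/V₀).
m = m₀ (V₀/V)^(Q_out/(Q_in−Q_out)) = 63.0 × (7.43/3.6109)^(-2.2512) = 12.413 g.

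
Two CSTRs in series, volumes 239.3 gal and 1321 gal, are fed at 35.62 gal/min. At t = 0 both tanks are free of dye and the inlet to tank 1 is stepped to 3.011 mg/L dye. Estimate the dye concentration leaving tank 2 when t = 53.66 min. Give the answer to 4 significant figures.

2.146 mg/L

Each tank obeys Vᵢ dCᵢ/dt = Q(Cᵢ₋₁ − Cᵢ), so τᵢ = Vᵢ/Q.
τ₁ = 239.3/35.62 = 6.71814 min; τ₂ = 1321/35.62 = 37.0859 min.
Solving the cascade with C₁(0)=C₂(0)=0 gives C₂(t) = C_in[1 − (τ₁ e^(−t/τ₁) − τ₂ e^(−t/τ₂))/(τ₁ − τ₂)].
At t = 53.66: e^(−t/τ₁) = 0.000339738, e^(−t/τ₂) = 0.235296.
C₂ = 3.011·[1 − (6.71814·0.000339738 − 37.0859·0.235296)/(-30.3678)] = 3.011·0.712726 = 2.14602 mg/L.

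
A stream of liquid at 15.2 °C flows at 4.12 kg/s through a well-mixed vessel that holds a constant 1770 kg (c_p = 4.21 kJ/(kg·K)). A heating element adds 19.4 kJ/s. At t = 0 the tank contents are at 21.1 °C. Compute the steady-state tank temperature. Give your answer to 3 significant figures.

16.3 °C

Unsteady energy balance on the tank contents: M c_p dT/dt = ṁ c_p (T_in − T) + 19.4.
At steady state dT/dt = 0 ⇒ T_ss = T_in + Q̇/(ṁ c_p) = 15.2 + 19.4/(4.12·4.21) = 16.318 °C.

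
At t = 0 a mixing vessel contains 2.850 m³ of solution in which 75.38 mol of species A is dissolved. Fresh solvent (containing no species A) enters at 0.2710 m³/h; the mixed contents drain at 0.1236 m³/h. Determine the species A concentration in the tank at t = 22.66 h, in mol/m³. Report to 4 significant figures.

6.355 mol/m³

Total volume: dV/dt = Q_in − Q_out = 0.147400 m³/h, so V(t) = 2.850 + 0.147400 t and V(22.66) = 6.19008 m³.
Species balance (pure solvent in): dm/dt = −Q_out · m/V(t).
Separate: dm/m = −Q_out dt/V(t) ⇒ ln(m/m₀) = −(Q_out/(Q_in−Q_out)) ln(V/V₀).
m = m₀ (V₀/V)^(Q_out/(Q_in−Q_out)) = 75.38 × (2.850/6.19008)^(0.838535) = 39.3364 mol.
C = m/V = 39.3364/6.19008 = 6.35474 mol/m³.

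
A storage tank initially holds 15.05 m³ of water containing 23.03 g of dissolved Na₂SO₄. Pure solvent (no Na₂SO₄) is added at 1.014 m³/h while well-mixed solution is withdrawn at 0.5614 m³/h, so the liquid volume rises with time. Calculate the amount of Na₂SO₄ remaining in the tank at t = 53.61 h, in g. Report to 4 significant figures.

6.999 g

Total volume: dV/dt = Q_in − Q_out = 0.452600 m³/h, so V(t) = 15.05 + 0.452600 t and V(53.61) = 39.3139 m³.
Species balance (pure solvent in): dm/dt = −Q_out · m/V(t).
Separate: dm/m = −Q_out dt/V(t) ⇒ ln(m/m₀) = −(Q_out/(Q_in−Q_out)) ln(V/V₀).
m = m₀ (V₀/V)^(Q_out/(Q_in−Q_out)) = 23.03 × (15.05/39.3139)^(1.24039) = 6.99907 g.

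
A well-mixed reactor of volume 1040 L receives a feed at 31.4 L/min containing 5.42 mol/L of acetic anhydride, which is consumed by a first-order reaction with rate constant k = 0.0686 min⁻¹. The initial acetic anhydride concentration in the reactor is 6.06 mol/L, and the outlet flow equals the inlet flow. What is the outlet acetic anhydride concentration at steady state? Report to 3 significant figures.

1.66 mol/L

V dC/dt = Q(C_in − C) − k V C.
At steady state: 0 = Q C_in − (Q + kV) C_ss, so C_ss = Q C_in/(Q + kV).
C_ss = 31.4·5.42/(31.4 + 0.0686·1040) = 170.19/102.74 = 1.6564 mol/L.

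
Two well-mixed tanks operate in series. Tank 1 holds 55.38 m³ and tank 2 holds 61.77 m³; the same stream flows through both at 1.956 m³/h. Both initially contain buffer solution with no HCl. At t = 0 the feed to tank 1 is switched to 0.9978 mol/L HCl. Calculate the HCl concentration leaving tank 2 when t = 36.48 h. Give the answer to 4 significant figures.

0.3436 mol/L

Species balance on tank i: dCᵢ/dt = (Cᵢ₋₁ − Cᵢ)/τᵢ with τᵢ = Vᵢ/Q.
τ₁ = 55.38/1.956 = 28.3129 h; τ₂ = 61.77/1.956 = 31.5798 h.
Solving the cascade with C₁(0)=C₂(0)=0 gives C₂(t) = C_in[1 − (τ₁ e^(−t/τ₁) − τ₂ e^(−t/τ₂))/(τ₁ − τ₂)].
At t = 36.48: e^(−t/τ₁) = 0.275695, e^(−t/τ₂) = 0.315004.
C₂ = 0.9978·[1 − (28.3129·0.275695 − 31.5798·0.315004)/(-3.26687)] = 0.9978·0.344321 = 0.343564 mol/L.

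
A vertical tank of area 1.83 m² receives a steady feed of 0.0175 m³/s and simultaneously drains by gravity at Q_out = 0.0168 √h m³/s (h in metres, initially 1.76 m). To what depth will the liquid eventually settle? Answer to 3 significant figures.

1.09 m

Level balance: A dh/dt = 0.0175 − 0.0168 √h. Setting dh/dt = 0:
Q_in = 0.0168 √h_ss ⇒ √h_ss = 0.0175/0.0168 = 1.0417.
h_ss = 1.0417² = 1.0851 m. (Since h₀ = 1.76 m > h_ss, the level will fall toward this value.)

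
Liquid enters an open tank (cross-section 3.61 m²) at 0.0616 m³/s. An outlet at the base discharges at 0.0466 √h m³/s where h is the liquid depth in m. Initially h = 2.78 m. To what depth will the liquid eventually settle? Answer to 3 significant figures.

Level balance: A dh/dt = 0.0616 − 0.0466 √h. Setting dh/dt = 0:
Q_in = 0.0466 √h_ss ⇒ √h_ss = 0.0616/0.0466 = 1.3219.
h_ss = 1.3219² = 1.7474 m. (Since h₀ = 2.78 m > h_ss, the level will fall toward this value.)

1.75 m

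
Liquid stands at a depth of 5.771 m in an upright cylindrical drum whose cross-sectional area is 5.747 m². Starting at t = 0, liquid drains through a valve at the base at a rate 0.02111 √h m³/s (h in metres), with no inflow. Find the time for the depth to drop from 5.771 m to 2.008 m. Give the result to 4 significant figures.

Volume balance on the tank: A dh/dt = −0.02111 √h.
Separate and integrate: 2(√h − √h₀) = −(0.02111/A) t.
t = 2A(√h₀ − √h)/0.02111 = 2·5.747·(√5.771 − √2.008)/0.02111
  = 11.4940 × (2.40229 − 1.41704) / 0.02111 = 536.451 s.

536.5 s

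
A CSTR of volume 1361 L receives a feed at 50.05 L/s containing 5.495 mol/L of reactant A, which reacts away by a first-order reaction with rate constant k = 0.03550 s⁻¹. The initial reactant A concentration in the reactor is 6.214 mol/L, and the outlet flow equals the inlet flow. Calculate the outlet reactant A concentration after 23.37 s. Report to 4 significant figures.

Accumulation = in − out − consumed: V dC/dt = Q C_in − Q C − k V C.
dC/dt = (Q/V) C_in − (Q/V + k) C; effective rate a = Q/V + k = 0.0367744 + 0.03550 = 0.0722744 s⁻¹.
C_ss = Q C_in/(Q + kV) = 2.79595 mol/L; C(t) = C_ss + (C₀ − C_ss) e^(−a t).
C(23.37) = 2.79595 + (3.41805)·e^(−0.0722744·23.37) = 2.79595 + (3.41805)·0.184694 = 3.42724 mol/L.

3.427 mol/L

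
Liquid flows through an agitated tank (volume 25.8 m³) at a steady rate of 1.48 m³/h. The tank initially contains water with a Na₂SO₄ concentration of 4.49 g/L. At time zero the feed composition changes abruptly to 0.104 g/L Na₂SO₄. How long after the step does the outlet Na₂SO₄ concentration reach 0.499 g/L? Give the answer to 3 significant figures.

Species balance: V dC/dt = Q(C_in − C) ⇒ τ = V/Q = 17.432 h.
C(t) = C_in + (C₀ − C_in) e^(−t/τ). Set C = 0.499 and solve for t:
e^(−t/τ) = (C − C_in)/(C₀ − C_in) = (0.499 − 0.104)/(4.49 − 0.104) = 0.090059
t = −τ ln(…) = 17.432 × 2.4073 = 41.965 h.

42.0 h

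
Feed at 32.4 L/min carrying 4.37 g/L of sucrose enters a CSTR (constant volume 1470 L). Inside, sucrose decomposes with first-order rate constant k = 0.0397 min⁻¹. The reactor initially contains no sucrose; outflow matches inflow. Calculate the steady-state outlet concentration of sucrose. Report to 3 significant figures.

Accumulation = in − out − consumed: V dC/dt = Q C_in − Q C − k V C.
Steady state (dC/dt = 0): C_ss = Q C_in/(Q + kV) = C_in/(1 + kV/Q).
C_ss = 32.4·4.37/(32.4 + 0.0397·1470) = 141.59/90.759 = 1.5600 g/L.

1.56 g/L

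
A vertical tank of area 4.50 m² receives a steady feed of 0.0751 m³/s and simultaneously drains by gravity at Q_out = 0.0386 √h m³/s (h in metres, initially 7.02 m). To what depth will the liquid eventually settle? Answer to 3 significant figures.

3.79 m

A dh/dt = Q_in − 0.0386 √h. Steady state requires inflow = outflow:
Q_in = 0.0386 √h_ss ⇒ √h_ss = 0.0751/0.0386 = 1.9456.
h_ss = 1.9456² = 3.7853 m. (Since h₀ = 7.02 m > h_ss, the level will fall toward this value.)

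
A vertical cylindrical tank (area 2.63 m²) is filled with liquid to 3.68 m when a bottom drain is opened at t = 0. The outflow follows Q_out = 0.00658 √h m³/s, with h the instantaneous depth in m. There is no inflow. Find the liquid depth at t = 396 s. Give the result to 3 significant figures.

2.02 m

A dh/dt = −Q_out = −0.00658 √h.
This is separable: 2 d(√h)/dt = −0.00658/A, so √h = √h₀ − (0.00658/(2A)) t.
√h = √3.68 − 0.00658·396/(2·2.63) = 1.9183 − 0.49538 = 1.4230.
h = 1.4230² = 2.0248 m.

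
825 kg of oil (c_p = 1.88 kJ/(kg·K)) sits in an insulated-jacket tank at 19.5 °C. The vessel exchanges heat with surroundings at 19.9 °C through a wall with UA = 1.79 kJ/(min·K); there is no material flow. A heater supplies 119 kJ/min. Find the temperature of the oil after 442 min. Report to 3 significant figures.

46.2 °C

Lumped-capacitance energy balance: M c_p dT/dt = UA(T_amb − T) + Q̇.
dT/dt = (T_ss − T)/τ with T_ss = T_amb + Q̇/UA = 19.9 + 119/1.79 = 86.380 °C, τ = M c_p/UA = 825·1.88/1.79 = 866.48 min.
This is linear first-order; T(t) = T_ss + (T₀ − T_ss) e^(−t/τ).
T(442) = 86.380 + (-66.880)·0.60043 = 46.223 °C.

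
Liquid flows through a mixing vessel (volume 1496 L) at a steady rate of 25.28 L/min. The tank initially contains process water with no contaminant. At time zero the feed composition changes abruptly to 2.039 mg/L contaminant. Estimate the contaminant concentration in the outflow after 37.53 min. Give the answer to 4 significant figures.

Unsteady species balance (constant V, well mixed): V dC/dt = Q(C_in − C).
Rewrite as dC/dt + C/τ = C_in/τ, τ = V/Q = 59.1772 min.
This is linear first-order; C(t) = C_in + (C₀ − C_in) e^(−t/τ).
C(37.53) = 2.039 + (0 − 2.039)·e^(−37.53/59.1772) = 2.039 + (-2.03900)·0.530361 = 0.957593 mg/L.

0.9576 mg/L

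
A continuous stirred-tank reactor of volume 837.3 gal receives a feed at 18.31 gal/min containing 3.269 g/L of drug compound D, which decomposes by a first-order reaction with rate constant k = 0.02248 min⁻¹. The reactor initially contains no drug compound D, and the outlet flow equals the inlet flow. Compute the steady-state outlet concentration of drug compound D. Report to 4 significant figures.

1.612 g/L

V dC/dt = Q(C_in − C) − k V C.
Steady state (dC/dt = 0): C_ss = Q C_in/(Q + kV) = C_in/(1 + kV/Q).
C_ss = 18.31·3.269/(18.31 + 0.02248·837.3) = 59.8554/37.1325 = 1.61194 g/L.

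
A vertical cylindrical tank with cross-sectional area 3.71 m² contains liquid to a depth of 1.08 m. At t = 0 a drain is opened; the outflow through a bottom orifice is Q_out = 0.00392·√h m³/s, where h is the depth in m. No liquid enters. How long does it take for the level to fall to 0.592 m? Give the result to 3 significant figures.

A dh/dt = −Q_out = −0.00392 √h.
Separate and integrate: 2(√h − √h₀) = −(0.00392/A) t.
t = 2A(√h₀ − √h)/0.00392 = 2·3.71·(√1.08 − √0.592)/0.00392
  = 7.4200 × (1.0392 − 0.76942) / 0.00392 = 510.72 s.

511 s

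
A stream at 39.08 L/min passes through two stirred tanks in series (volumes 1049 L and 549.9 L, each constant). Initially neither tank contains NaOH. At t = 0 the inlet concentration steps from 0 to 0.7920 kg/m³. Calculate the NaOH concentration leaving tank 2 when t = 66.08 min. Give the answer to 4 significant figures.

Time constants: τᵢ = Vᵢ/Q for each well-mixed tank.
τ₁ = 1049/39.08 = 26.8424 min; τ₂ = 549.9/39.08 = 14.0711 min.
Solving the cascade with C₁(0)=C₂(0)=0 gives C₂(t) = C_in[1 − (τ₁ e^(−t/τ₁) − τ₂ e^(−t/τ₂))/(τ₁ − τ₂)].
At t = 66.08: e^(−t/τ₁) = 0.0852831, e^(−t/τ₂) = 0.00913047.
C₂ = 0.7920·[1 − (26.8424·0.0852831 − 14.0711·0.00913047)/(12.7712)] = 0.7920·0.830813 = 0.658004 kg/m³.

0.6580 kg/m³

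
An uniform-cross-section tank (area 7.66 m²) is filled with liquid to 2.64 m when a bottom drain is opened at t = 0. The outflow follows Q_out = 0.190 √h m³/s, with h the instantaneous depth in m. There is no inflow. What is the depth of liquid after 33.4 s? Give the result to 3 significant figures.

Unsteady balance on liquid volume: A dh/dt = −0.190 √h.
This is separable: 2 d(√h)/dt = −0.190/A, so √h = √h₀ − (0.190/(2A)) t.
√h = √2.64 − 0.190·33.4/(2·7.66) = 1.6248 − 0.41423 = 1.2106.
h = 1.2106² = 1.4655 m.

1.47 m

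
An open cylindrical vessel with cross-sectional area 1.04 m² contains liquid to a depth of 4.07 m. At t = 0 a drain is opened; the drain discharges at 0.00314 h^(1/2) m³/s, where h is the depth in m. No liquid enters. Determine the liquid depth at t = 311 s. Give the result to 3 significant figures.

Mass balance (ρ constant): A dh/dt = −0.00314 √h.
Separate and integrate: 2(√h − √h₀) = −(0.00314/A) t.
√h = √4.07 − 0.00314·311/(2·1.04) = 2.0174 − 0.46949 = 1.5479.
h = 1.5479² = 2.3961 m.

2.40 m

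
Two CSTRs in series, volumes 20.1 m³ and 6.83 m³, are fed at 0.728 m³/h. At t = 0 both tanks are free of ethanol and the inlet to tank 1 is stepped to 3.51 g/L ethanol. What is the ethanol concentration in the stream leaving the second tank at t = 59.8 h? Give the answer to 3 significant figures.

Each tank obeys Vᵢ dCᵢ/dt = Q(Cᵢ₋₁ − Cᵢ), so τᵢ = Vᵢ/Q.
τ₁ = 20.1/0.728 = 27.610 h; τ₂ = 6.83/0.728 = 9.3819 h.
Solving the cascade with C₁(0)=C₂(0)=0 gives C₂(t) = C_in[1 − (τ₁ e^(−t/τ₁) − τ₂ e^(−t/τ₂))/(τ₁ − τ₂)].
At t = 59.8: e^(−t/τ₁) = 0.11465, e^(−t/τ₂) = 0.0017053.
C₂ = 3.51·[1 − (27.610·0.11465 − 9.3819·0.0017053)/(18.228)] = 3.51·0.82722 = 2.9035 g/L.

2.90 g/L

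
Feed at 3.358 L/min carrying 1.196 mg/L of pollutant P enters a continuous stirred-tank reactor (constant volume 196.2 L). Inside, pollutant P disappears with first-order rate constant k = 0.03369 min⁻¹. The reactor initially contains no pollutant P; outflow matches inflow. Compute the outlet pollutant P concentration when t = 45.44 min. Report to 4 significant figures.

V dC/dt = Q(C_in − C) − k V C.
dC/dt = (Q/V) C_in − (Q/V + k) C; effective rate a = Q/V + k = 0.0171152 + 0.03369 = 0.0508052 min⁻¹.
C_ss = Q C_in/(Q + kV) = 0.402907 mg/L; C(t) = C_ss + (C₀ − C_ss) e^(−a t).
C(45.44) = 0.402907 + (-0.402907)·e^(−0.0508052·45.44) = 0.402907 + (-0.402907)·0.0994015 = 0.362857 mg/L.

0.3629 mg/L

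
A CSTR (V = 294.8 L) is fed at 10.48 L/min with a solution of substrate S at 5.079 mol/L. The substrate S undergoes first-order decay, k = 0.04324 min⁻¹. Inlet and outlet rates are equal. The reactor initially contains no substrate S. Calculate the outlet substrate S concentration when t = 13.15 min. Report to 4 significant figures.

1.478 mol/L

Species balance: V dC/dt = Q C_in − Q C − k V C.
This is linear with rate a = Q/V + k = 0.0787895 min⁻¹.
C_ss = Q C_in/(Q + kV) = 2.29162 mol/L; C(t) = C_ss + (C₀ − C_ss) e^(−a t).
C(13.15) = 2.29162 + (-2.29162)·e^(−0.0787895·13.15) = 2.29162 + (-2.29162)·0.354842 = 1.47846 mol/L.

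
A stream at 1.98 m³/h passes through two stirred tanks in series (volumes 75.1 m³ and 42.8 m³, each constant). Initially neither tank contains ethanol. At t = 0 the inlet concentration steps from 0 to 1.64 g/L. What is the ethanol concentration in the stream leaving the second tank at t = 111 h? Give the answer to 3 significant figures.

1.45 g/L

Species balance on tank i: dCᵢ/dt = (Cᵢ₋₁ − Cᵢ)/τᵢ with τᵢ = Vᵢ/Q.
τ₁ = 75.1/1.98 = 37.929 h; τ₂ = 42.8/1.98 = 21.616 h.
Tank 1: C₁ = C_in(1 − e^(−t/τ₁)). Tank 2 (τ₁ ≠ τ₂): C₂ = C_in[1 − (τ₁ e^(−t/τ₁) − τ₂ e^(−t/τ₂))/(τ₁ − τ₂)].
At t = 111: e^(−t/τ₁) = 0.053584, e^(−t/τ₂) = 0.0058868.
C₂ = 1.64·[1 − (37.929·0.053584 − 21.616·0.0058868)/(16.313)] = 1.64·0.88321 = 1.4485 g/L.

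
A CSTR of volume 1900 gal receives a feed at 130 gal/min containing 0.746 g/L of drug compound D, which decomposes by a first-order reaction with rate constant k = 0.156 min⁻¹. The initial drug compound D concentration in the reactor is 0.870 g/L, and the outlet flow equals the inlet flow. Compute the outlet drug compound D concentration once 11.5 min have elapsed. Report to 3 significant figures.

0.276 g/L

V dC/dt = Q(C_in − C) − k V C.
dC/dt = (Q/V) C_in − (Q/V + k) C; effective rate a = Q/V + k = 0.068421 + 0.156 = 0.22442 min⁻¹.
C_ss = Q C_in/(Q + kV) = 0.22744 g/L; C(t) = C_ss + (C₀ − C_ss) e^(−a t).
C(11.5) = 0.22744 + (0.64256)·e^(−0.22442·11.5) = 0.22744 + (0.64256)·0.075710 = 0.27609 g/L.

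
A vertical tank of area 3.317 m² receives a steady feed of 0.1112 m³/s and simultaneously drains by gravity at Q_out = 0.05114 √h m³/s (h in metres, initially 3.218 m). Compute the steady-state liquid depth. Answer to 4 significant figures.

A dh/dt = Q_in − 0.05114 √h. Steady state requires inflow = outflow:
Q_in = 0.05114 √h_ss ⇒ √h_ss = 0.1112/0.05114 = 2.17442.
h_ss = 2.17442² = 4.72812 m. (Since h₀ = 3.218 m < h_ss, the level will rise toward this value.)

4.728 m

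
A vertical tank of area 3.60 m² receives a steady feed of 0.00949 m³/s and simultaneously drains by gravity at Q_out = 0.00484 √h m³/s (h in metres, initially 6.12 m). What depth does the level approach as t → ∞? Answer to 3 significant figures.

3.84 m

Mass balance (ρ constant): A dh/dt = Q_in − 0.00484 √h. At steady state dh/dt = 0:
Q_in = 0.00484 √h_ss ⇒ √h_ss = 0.00949/0.00484 = 1.9607.
h_ss = 1.9607² = 3.8445 m. (Since h₀ = 6.12 m > h_ss, the level will fall toward this value.)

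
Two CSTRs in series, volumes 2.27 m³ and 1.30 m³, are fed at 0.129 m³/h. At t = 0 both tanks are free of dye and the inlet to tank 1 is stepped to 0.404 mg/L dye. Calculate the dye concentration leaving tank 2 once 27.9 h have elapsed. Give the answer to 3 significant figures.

0.244 mg/L

Time constants: τᵢ = Vᵢ/Q for each well-mixed tank.
τ₁ = 2.27/0.129 = 17.597 h; τ₂ = 1.30/0.129 = 10.078 h.
Solving the cascade with C₁(0)=C₂(0)=0 gives C₂(t) = C_in[1 − (τ₁ e^(−t/τ₁) − τ₂ e^(−t/τ₂))/(τ₁ − τ₂)].
At t = 27.9: e^(−t/τ₁) = 0.20484, e^(−t/τ₂) = 0.062754.
C₂ = 0.404·[1 − (17.597·0.20484 − 10.078·0.062754)/(7.5194)] = 0.404·0.60473 = 0.24431 mg/L.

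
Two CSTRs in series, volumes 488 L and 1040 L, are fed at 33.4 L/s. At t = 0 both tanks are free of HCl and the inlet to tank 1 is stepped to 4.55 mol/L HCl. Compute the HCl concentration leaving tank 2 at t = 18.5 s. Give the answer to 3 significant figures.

0.952 mol/L

Species balance on tank i: dCᵢ/dt = (Cᵢ₋₁ − Cᵢ)/τᵢ with τᵢ = Vᵢ/Q.
τ₁ = 488/33.4 = 14.611 s; τ₂ = 1040/33.4 = 31.138 s.
Solving the cascade with C₁(0)=C₂(0)=0 gives C₂(t) = C_in[1 − (τ₁ e^(−t/τ₁) − τ₂ e^(−t/τ₂))/(τ₁ − τ₂)].
At t = 18.5: e^(−t/τ₁) = 0.28190, e^(−t/τ₂) = 0.55204.
C₂ = 4.55·[1 − (14.611·0.28190 − 31.138·0.55204)/(-16.527)] = 4.55·0.20914 = 0.95161 mol/L.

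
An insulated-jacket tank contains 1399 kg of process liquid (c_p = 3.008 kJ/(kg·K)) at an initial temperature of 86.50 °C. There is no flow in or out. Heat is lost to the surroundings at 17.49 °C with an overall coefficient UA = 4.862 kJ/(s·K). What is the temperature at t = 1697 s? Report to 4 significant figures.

M c_p dT/dt = −UA(T − T_amb).
dT/dt = (T_ss − T)/τ with T_ss = T_amb = 17.4900 °C, τ = M c_p/UA = 1399·3.008/4.862 = 865.527 s.
This is linear first-order; T(t) = T_ss + (T₀ − T_ss) e^(−t/τ).
T(1697) = 17.4900 + (69.0100)·0.140766 = 27.2043 °C.

27.20 °C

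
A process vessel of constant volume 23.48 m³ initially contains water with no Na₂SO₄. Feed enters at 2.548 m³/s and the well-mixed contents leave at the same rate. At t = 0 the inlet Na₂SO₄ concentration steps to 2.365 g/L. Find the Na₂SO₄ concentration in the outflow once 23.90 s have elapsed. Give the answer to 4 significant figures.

2.188 g/L

Unsteady species balance (constant V, well mixed): V dC/dt = Q(C_in − C).
So dC/dt = (C_in − C)/τ with τ = V/Q = 23.48/2.548 = 9.21507 s.
C approaches C_in exponentially: C(t) = C_in + (C₀ − C_in) e^(−t/τ).
C(23.90) = 2.365 + (0 − 2.365)·e^(−23.90/9.21507) = 2.365 + (-2.36500)·0.0747521 = 2.18821 g/L.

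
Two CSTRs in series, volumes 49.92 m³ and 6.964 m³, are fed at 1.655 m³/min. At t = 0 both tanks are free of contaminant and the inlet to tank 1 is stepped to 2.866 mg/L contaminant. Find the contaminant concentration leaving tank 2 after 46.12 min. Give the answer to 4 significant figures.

Time constants: τᵢ = Vᵢ/Q for each well-mixed tank.
τ₁ = 49.92/1.655 = 30.1631 min; τ₂ = 6.964/1.655 = 4.20785 min.
Tank 1: C₁ = C_in(1 − e^(−t/τ₁)). Tank 2 (τ₁ ≠ τ₂): C₂ = C_in[1 − (τ₁ e^(−t/τ₁) − τ₂ e^(−t/τ₂))/(τ₁ − τ₂)].
At t = 46.12: e^(−t/τ₁) = 0.216748, e^(−t/τ₂) = 1.73754e-05.
C₂ = 2.866·[1 − (30.1631·0.216748 − 4.20785·1.73754e-05)/(25.9553)] = 2.866·0.748115 = 2.14410 mg/L.

2.144 mg/L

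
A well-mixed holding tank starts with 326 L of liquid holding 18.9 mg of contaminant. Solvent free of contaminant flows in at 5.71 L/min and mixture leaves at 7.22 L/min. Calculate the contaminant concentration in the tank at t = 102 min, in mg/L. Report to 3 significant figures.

0.00516 mg/L

Let m(t) be the amount of contaminant. Volume: V(t) = V₀ + (Q_in − Q_out) t = 326 − 1.5100 t; V(102) = 171.98 L.
Solute balance: dm/dt = 0 − Q_out C = −Q_out m/V(t).
Separate: dm/m = −Q_out dt/V(t) ⇒ ln(m/m₀) = −(Q_out/(Q_in−Q_out)) ln(V/V₀).
m = m₀ (V₀/V)^(Q_out/(Q_in−Q_out)) = 18.9 × (326/171.98)^(-4.7815) = 0.88810 mg.
C = m/V = 0.88810/171.98 = 0.0051640 mg/L.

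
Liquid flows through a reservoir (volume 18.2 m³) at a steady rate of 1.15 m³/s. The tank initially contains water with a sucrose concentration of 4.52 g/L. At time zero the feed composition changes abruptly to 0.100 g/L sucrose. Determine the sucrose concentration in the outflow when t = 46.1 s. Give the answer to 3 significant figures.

0.340 g/L

Species balance on the tank: V dC/dt = Q(C_in − C).
Rewrite as dC/dt + C/τ = C_in/τ, τ = V/Q = 15.826 s.
Integrating: C(t) = C_in + (C₀ − C_in) e^(−t/τ).
C(46.1) = 0.100 + (4.52 − 0.100)·e^(−46.1/15.826) = 0.100 + (4.4200)·0.054317 = 0.34008 g/L.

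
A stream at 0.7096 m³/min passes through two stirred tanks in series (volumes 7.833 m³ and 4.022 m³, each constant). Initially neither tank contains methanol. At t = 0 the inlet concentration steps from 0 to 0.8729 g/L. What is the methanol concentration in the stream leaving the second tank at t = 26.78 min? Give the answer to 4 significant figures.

Species balance on tank i: dCᵢ/dt = (Cᵢ₋₁ − Cᵢ)/τᵢ with τᵢ = Vᵢ/Q.
τ₁ = 7.833/0.7096 = 11.0386 min; τ₂ = 4.022/0.7096 = 5.66798 min.
Tank 1: C₁ = C_in(1 − e^(−t/τ₁)). Tank 2 (τ₁ ≠ τ₂): C₂ = C_in[1 − (τ₁ e^(−t/τ₁) − τ₂ e^(−t/τ₂))/(τ₁ − τ₂)].
At t = 26.78: e^(−t/τ₁) = 0.0883871, e^(−t/τ₂) = 0.00887262.
C₂ = 0.8729·[1 − (11.0386·0.0883871 − 5.66798·0.00887262)/(5.37063)] = 0.8729·0.827696 = 0.722496 g/L.

0.7225 g/L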